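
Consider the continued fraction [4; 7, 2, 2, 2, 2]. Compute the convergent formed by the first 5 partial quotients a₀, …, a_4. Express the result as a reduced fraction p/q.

Start with 2.
2 + 1/(2/1) = 2 + 1/2 = 5/2
2 + 1/(5/2) = 2 + 2/5 = 12/5
7 + 1/(12/5) = 7 + 5/12 = 89/12
4 + 1/(89/12) = 4 + 12/89 = 368/89

368/89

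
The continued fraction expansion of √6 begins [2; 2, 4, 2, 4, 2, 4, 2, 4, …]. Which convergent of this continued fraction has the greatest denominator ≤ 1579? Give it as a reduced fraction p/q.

a_0 = 2: 2/1  (≤ bound)
a_1 = 2: 5/2  (≤ bound)
a_2 = 4: 22/9  (≤ bound)
a_3 = 2: 49/20  (≤ bound)
a_4 = 4: 218/89  (≤ bound)
a_5 = 2: 485/198  (≤ bound)
a_6 = 4: 2158/881  (≤ bound)
a_7 = 2: 4801/1960  (> 1579, stop)

2158/881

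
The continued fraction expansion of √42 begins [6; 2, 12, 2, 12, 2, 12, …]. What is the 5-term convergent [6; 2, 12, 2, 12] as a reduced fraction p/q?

Use the convergent recurrence hₖ = aₖ·hₖ₋₁ + hₖ₋₂ (and likewise for the denominators kₖ):
a_0 = 6: 6/1
a_1 = 2: 13/2
a_2 = 12: 162/25
a_3 = 2: 337/52
a_4 = 12: 4206/649

4206/649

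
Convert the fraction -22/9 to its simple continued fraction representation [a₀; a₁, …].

[-3; 1, 1, 4]

Repeatedly divide and take the remainder:
⌊-22/9⌋ = -3, remainder 5
⌊9/5⌋ = 1, remainder 4
⌊5/4⌋ = 1, remainder 1
⌊4/1⌋ = 4, remainder 0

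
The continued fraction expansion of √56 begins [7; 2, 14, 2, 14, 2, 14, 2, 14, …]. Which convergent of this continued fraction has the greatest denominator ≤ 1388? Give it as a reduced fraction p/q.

a_0 = 7: 7/1  (≤ bound)
a_1 = 2: 15/2  (≤ bound)
a_2 = 14: 217/29  (≤ bound)
a_3 = 2: 449/60  (≤ bound)
a_4 = 14: 6503/869  (≤ bound)
a_5 = 2: 13455/1798  (> 1388, stop)

6503/869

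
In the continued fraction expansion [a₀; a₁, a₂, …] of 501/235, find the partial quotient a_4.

2

Repeatedly divide and take the remainder:
501 ÷ 235 → quotient 2, remainder 31
235 ÷ 31 → quotient 7, remainder 18
31 ÷ 18 → quotient 1, remainder 13
18 ÷ 13 → quotient 1, remainder 5
13 ÷ 5 → quotient 2, remainder 3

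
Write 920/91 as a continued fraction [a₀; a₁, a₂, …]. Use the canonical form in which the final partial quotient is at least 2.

[10; 9, 10]

Repeatedly divide and take the remainder:
920 = 10·91 + 10, so a_0 = 10
91 = 9·10 + 1, so a_1 = 9
10 = 10·1 + 0, so a_2 = 10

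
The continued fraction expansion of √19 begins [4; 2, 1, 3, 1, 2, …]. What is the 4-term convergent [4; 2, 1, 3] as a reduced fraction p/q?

Starting at the tail and folding back:
Start with 3.
1 + 1/(3/1) = 1 + 1/3 = 4/3
2 + 1/(4/3) = 2 + 3/4 = 11/4
4 + 1/(11/4) = 4 + 4/11 = 48/11

48/11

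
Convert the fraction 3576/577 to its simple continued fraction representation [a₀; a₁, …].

[6; 5, 16, 3, 2]

Apply division with remainder until the remainder is 0:
3576 = 6·577 + 114, so a_0 = 6
577 = 5·114 + 7, so a_1 = 5
114 = 16·7 + 2, so a_2 = 16
7 = 3·2 + 1, so a_3 = 3
2 = 2·1 + 0, so a_4 = 2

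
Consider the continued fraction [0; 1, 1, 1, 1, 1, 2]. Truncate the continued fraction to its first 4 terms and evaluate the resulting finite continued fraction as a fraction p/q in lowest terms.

a_0 = 0: 0/1
a_1 = 1: 1/1
a_2 = 1: 1/2
a_3 = 1: 2/3

2/3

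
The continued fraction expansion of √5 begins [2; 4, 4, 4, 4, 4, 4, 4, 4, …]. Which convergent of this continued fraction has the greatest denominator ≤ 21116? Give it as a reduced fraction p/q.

a_0 = 2: 2/1  (≤ bound)
a_1 = 4: 9/4  (≤ bound)
a_2 = 4: 38/17  (≤ bound)
a_3 = 4: 161/72  (≤ bound)
a_4 = 4: 682/305  (≤ bound)
a_5 = 4: 2889/1292  (≤ bound)
a_6 = 4: 12238/5473  (≤ bound)
a_7 = 4: 51841/23184  (> 21116, stop)

12238/5473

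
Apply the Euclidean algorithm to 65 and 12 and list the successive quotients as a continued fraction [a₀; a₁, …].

[5; 2, 2, 2]

65 ÷ 12 → quotient 5, remainder 5
12 ÷ 5 → quotient 2, remainder 2
5 ÷ 2 → quotient 2, remainder 1
2 ÷ 1 → quotient 2, remainder 0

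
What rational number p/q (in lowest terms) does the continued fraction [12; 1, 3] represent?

Start with 3.
1 + 1/(3/1) = 1 + 1/3 = 4/3
12 + 1/(4/3) = 12 + 3/4 = 51/4

51/4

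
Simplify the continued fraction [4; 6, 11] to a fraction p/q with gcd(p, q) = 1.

279/67

a_0 = 4: 4/1
a_1 = 6: 25/6
a_2 = 11: 279/67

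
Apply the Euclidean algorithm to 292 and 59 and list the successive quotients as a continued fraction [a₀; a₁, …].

[4; 1, 18, 1, 2]

Run the Euclidean algorithm, recording each quotient:
292 = 4·59 + 56, so a_0 = 4
59 = 1·56 + 3, so a_1 = 1
56 = 18·3 + 2, so a_2 = 18
3 = 1·2 + 1, so a_3 = 1
2 = 2·1 + 0, so a_4 = 2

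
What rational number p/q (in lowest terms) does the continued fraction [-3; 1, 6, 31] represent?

a_0 = -3: -3/1
a_1 = 1: -2/1
a_2 = 6: -15/7
a_3 = 31: -467/218

-467/218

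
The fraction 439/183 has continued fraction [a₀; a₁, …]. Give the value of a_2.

1

Repeatedly divide and take the remainder:
⌊439/183⌋ = 2, remainder 73
⌊183/73⌋ = 2, remainder 37
⌊73/37⌋ = 1, remainder 36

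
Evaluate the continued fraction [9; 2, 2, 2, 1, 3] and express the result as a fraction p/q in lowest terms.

a_0 = 9: 9/1
a_1 = 2: 19/2
a_2 = 2: 47/5
a_3 = 2: 113/12
a_4 = 1: 160/17
a_5 = 3: 593/63

593/63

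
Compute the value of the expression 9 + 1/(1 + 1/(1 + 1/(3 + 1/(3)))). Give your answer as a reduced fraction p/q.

220/23

Compute successive convergents:
a_0 = 9: 9/1
a_1 = 1: 10/1
a_2 = 1: 19/2
a_3 = 3: 67/7
a_4 = 3: 220/23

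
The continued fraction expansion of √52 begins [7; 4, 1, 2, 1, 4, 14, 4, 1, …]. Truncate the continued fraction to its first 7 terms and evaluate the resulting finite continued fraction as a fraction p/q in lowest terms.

9223/1279

Starting at the tail and folding back:
Start with 14.
4 + 1/(14/1) = 4 + 1/14 = 57/14
1 + 1/(57/14) = 1 + 14/57 = 71/57
2 + 1/(71/57) = 2 + 57/71 = 199/71
1 + 1/(199/71) = 1 + 71/199 = 270/199
4 + 1/(270/199) = 4 + 199/270 = 1279/270
7 + 1/(1279/270) = 7 + 270/1279 = 9223/1279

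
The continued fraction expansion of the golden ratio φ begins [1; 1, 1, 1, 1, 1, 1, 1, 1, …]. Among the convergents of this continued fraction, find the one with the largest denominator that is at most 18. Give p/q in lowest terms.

List convergents until the denominator exceeds the bound:
a_0 = 1: 1/1  (≤ bound)
a_1 = 1: 2/1  (≤ bound)
a_2 = 1: 3/2  (≤ bound)
a_3 = 1: 5/3  (≤ bound)
a_4 = 1: 8/5  (≤ bound)
a_5 = 1: 13/8  (≤ bound)
a_6 = 1: 21/13  (≤ bound)
a_7 = 1: 34/21  (> 18, stop)

21/13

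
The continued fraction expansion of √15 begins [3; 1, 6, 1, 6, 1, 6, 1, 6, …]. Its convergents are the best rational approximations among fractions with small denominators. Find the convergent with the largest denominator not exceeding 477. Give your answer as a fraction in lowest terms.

1677/433

a_0 = 3: 3/1  (≤ bound)
a_1 = 1: 4/1  (≤ bound)
a_2 = 6: 27/7  (≤ bound)
a_3 = 1: 31/8  (≤ bound)
a_4 = 6: 213/55  (≤ bound)
a_5 = 1: 244/63  (≤ bound)
a_6 = 6: 1677/433  (≤ bound)
a_7 = 1: 1921/496  (> 477, stop)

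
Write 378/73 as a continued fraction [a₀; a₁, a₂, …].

378 ÷ 73 → quotient 5, remainder 13
73 ÷ 13 → quotient 5, remainder 8
13 ÷ 8 → quotient 1, remainder 5
8 ÷ 5 → quotient 1, remainder 3
5 ÷ 3 → quotient 1, remainder 2
3 ÷ 2 → quotient 1, remainder 1
2 ÷ 1 → quotient 2, remainder 0

[5; 5, 1, 1, 1, 1, 2]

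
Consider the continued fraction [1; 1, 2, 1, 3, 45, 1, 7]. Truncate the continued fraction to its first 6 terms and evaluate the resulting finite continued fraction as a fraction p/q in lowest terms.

1177/679

Start with 45.
3 + 1/(45/1) = 3 + 1/45 = 136/45
1 + 1/(136/45) = 1 + 45/136 = 181/136
2 + 1/(181/136) = 2 + 136/181 = 498/181
1 + 1/(498/181) = 1 + 181/498 = 679/498
1 + 1/(679/498) = 1 + 498/679 = 1177/679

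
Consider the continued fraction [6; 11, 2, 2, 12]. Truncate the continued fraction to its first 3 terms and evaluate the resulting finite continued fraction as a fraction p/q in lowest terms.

140/23

Work from the innermost term outward:
Start with 2.
11 + 1/(2/1) = 11 + 1/2 = 23/2
6 + 1/(23/2) = 6 + 2/23 = 140/23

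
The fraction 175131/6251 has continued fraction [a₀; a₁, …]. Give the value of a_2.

1

175131 = 28·6251 + 103, so a_0 = 28
6251 = 60·103 + 71, so a_1 = 60
103 = 1·71 + 32, so a_2 = 1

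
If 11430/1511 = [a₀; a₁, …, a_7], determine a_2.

1

⌊11430/1511⌋ = 7, remainder 853
⌊1511/853⌋ = 1, remainder 658
⌊853/658⌋ = 1, remainder 195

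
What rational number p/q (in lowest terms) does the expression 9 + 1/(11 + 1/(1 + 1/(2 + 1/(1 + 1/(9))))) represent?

Start with 9.
1 + 1/(9/1) = 1 + 1/9 = 10/9
2 + 1/(10/9) = 2 + 9/10 = 29/10
1 + 1/(29/10) = 1 + 10/29 = 39/29
11 + 1/(39/29) = 11 + 29/39 = 458/39
9 + 1/(458/39) = 9 + 39/458 = 4161/458

4161/458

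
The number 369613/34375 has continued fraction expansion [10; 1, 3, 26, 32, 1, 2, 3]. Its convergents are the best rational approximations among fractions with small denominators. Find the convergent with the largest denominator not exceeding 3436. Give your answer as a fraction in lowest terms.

36171/3364

List convergents until the denominator exceeds the bound:
a_0 = 10: 10/1  (≤ bound)
a_1 = 1: 11/1  (≤ bound)
a_2 = 3: 43/4  (≤ bound)
a_3 = 26: 1129/105  (≤ bound)
a_4 = 32: 36171/3364  (≤ bound)
a_5 = 1: 37300/3469  (> 3436, stop)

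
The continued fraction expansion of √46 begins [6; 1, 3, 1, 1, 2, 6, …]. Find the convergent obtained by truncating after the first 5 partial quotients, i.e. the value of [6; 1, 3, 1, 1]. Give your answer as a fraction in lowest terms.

61/9

a_0 = 6: 6/1
a_1 = 1: 7/1
a_2 = 3: 27/4
a_3 = 1: 34/5
a_4 = 1: 61/9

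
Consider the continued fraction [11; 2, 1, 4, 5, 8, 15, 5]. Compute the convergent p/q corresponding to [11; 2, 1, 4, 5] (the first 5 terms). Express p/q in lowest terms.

829/73

Start with 5.
4 + 1/(5/1) = 4 + 1/5 = 21/5
1 + 1/(21/5) = 1 + 5/21 = 26/21
2 + 1/(26/21) = 2 + 21/26 = 73/26
11 + 1/(73/26) = 11 + 26/73 = 829/73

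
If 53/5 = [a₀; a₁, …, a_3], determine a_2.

53 = 10·5 + 3, so a_0 = 10
5 = 1·3 + 2, so a_1 = 1
3 = 1·2 + 1, so a_2 = 1

1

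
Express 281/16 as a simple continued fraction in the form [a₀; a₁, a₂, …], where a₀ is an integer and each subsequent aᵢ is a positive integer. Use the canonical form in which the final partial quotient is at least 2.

⌊281/16⌋ = 17, remainder 9
⌊16/9⌋ = 1, remainder 7
⌊9/7⌋ = 1, remainder 2
⌊7/2⌋ = 3, remainder 1
⌊2/1⌋ = 2, remainder 0

[17; 1, 1, 3, 2]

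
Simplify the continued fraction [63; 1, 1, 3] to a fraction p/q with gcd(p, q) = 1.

Start with 3.
1 + 1/(3/1) = 1 + 1/3 = 4/3
1 + 1/(4/3) = 1 + 3/4 = 7/4
63 + 1/(7/4) = 63 + 4/7 = 445/7

445/7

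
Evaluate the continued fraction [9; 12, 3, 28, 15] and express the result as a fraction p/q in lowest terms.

143091/15757

Start with 15.
28 + 1/(15/1) = 28 + 1/15 = 421/15
3 + 1/(421/15) = 3 + 15/421 = 1278/421
12 + 1/(1278/421) = 12 + 421/1278 = 15757/1278
9 + 1/(15757/1278) = 9 + 1278/15757 = 143091/15757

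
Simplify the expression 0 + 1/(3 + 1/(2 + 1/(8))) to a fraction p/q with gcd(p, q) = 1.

17/59

a_0 = 0: 0/1
a_1 = 3: 1/3
a_2 = 2: 2/7
a_3 = 8: 17/59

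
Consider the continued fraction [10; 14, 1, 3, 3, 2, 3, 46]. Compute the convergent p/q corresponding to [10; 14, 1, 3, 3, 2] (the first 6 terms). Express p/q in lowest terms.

Build up convergents one term at a time:
a_0 = 10: 10/1
a_1 = 14: 141/14
a_2 = 1: 151/15
a_3 = 3: 594/59
a_4 = 3: 1933/192
a_5 = 2: 4460/443

4460/443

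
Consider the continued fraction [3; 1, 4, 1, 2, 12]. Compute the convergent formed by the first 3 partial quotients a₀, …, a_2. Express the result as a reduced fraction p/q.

19/5

a_0 = 3: 3/1
a_1 = 1: 4/1
a_2 = 4: 19/5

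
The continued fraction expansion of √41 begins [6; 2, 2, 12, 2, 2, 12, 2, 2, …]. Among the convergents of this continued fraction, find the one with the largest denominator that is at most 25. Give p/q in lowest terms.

List convergents until the denominator exceeds the bound:
a_0 = 6: 6/1  (≤ bound)
a_1 = 2: 13/2  (≤ bound)
a_2 = 2: 32/5  (≤ bound)
a_3 = 12: 397/62  (> 25, stop)

32/5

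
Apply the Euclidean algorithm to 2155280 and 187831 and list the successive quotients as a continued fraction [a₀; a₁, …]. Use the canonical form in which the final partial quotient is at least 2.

Apply division with remainder until the remainder is 0:
2155280 ÷ 187831 → quotient 11, remainder 89139
187831 ÷ 89139 → quotient 2, remainder 9553
89139 ÷ 9553 → quotient 9, remainder 3162
9553 ÷ 3162 → quotient 3, remainder 67
3162 ÷ 67 → quotient 47, remainder 13
67 ÷ 13 → quotient 5, remainder 2
13 ÷ 2 → quotient 6, remainder 1
2 ÷ 1 → quotient 2, remainder 0

[11; 2, 9, 3, 47, 5, 6, 2]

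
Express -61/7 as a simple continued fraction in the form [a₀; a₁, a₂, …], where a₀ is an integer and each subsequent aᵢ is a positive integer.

Apply division with remainder until the remainder is 0:
-61 ÷ 7 → quotient -9, remainder 2
7 ÷ 2 → quotient 3, remainder 1
2 ÷ 1 → quotient 2, remainder 0

[-9; 3, 2]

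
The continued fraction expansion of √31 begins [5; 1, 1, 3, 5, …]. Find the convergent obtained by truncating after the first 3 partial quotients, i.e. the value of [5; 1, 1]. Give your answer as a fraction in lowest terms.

11/2

Use the convergent recurrence hₖ = aₖ·hₖ₋₁ + hₖ₋₂ (and likewise for the denominators kₖ):
a_0 = 5: 5/1
a_1 = 1: 6/1
a_2 = 1: 11/2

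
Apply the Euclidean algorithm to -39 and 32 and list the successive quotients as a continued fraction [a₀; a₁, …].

[-2; 1, 3, 1, 1, 3]

⌊-39/32⌋ = -2, remainder 25
⌊32/25⌋ = 1, remainder 7
⌊25/7⌋ = 3, remainder 4
⌊7/4⌋ = 1, remainder 3
⌊4/3⌋ = 1, remainder 1
⌊3/1⌋ = 3, remainder 0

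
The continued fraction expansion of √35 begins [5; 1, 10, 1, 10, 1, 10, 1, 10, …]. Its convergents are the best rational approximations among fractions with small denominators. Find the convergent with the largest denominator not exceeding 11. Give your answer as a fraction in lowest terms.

List convergents until the denominator exceeds the bound:
a_0 = 5: 5/1  (≤ bound)
a_1 = 1: 6/1  (≤ bound)
a_2 = 10: 65/11  (≤ bound)
a_3 = 1: 71/12  (> 11, stop)

65/11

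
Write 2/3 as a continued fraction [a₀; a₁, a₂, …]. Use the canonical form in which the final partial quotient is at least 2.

Repeatedly divide and take the remainder:
2 = 0·3 + 2, so a_0 = 0
3 = 1·2 + 1, so a_1 = 1
2 = 2·1 + 0, so a_2 = 2

[0; 1, 2]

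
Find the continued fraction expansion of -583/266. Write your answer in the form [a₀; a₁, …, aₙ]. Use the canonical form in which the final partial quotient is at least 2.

Apply division with remainder until the remainder is 0:
-583 = -3·266 + 215, so a_0 = -3
266 = 1·215 + 51, so a_1 = 1
215 = 4·51 + 11, so a_2 = 4
51 = 4·11 + 7, so a_3 = 4
11 = 1·7 + 4, so a_4 = 1
7 = 1·4 + 3, so a_5 = 1
4 = 1·3 + 1, so a_6 = 1
3 = 3·1 + 0, so a_7 = 3

[-3; 1, 4, 4, 1, 1, 1, 3]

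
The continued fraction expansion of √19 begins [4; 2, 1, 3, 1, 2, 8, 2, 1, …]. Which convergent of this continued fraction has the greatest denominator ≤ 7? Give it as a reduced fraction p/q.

a_0 = 4: 4/1  (≤ bound)
a_1 = 2: 9/2  (≤ bound)
a_2 = 1: 13/3  (≤ bound)
a_3 = 3: 48/11  (> 7, stop)

13/3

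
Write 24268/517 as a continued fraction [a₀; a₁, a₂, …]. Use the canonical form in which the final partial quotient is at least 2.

Apply division with remainder until the remainder is 0:
⌊24268/517⌋ = 46, remainder 486
⌊517/486⌋ = 1, remainder 31
⌊486/31⌋ = 15, remainder 21
⌊31/21⌋ = 1, remainder 10
⌊21/10⌋ = 2, remainder 1
⌊10/1⌋ = 10, remainder 0

[46; 1, 15, 1, 2, 10]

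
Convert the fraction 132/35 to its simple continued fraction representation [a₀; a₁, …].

[3; 1, 3, 2, 1, 2]

132 ÷ 35 → quotient 3, remainder 27
35 ÷ 27 → quotient 1, remainder 8
27 ÷ 8 → quotient 3, remainder 3
8 ÷ 3 → quotient 2, remainder 2
3 ÷ 2 → quotient 1, remainder 1
2 ÷ 1 → quotient 2, remainder 0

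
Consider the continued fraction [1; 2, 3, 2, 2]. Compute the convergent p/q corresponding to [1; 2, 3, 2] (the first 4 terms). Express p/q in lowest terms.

Start with 2.
3 + 1/(2/1) = 3 + 1/2 = 7/2
2 + 1/(7/2) = 2 + 2/7 = 16/7
1 + 1/(16/7) = 1 + 7/16 = 23/16

23/16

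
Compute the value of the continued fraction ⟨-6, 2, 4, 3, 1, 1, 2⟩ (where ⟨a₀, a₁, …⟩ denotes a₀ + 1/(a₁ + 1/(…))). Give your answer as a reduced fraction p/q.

-955/172

Start with 2.
1 + 1/(2/1) = 1 + 1/2 = 3/2
1 + 1/(3/2) = 1 + 2/3 = 5/3
3 + 1/(5/3) = 3 + 3/5 = 18/5
4 + 1/(18/5) = 4 + 5/18 = 77/18
2 + 1/(77/18) = 2 + 18/77 = 172/77
-6 + 1/(172/77) = -6 + 77/172 = -955/172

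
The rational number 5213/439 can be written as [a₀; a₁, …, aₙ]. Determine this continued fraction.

Run the Euclidean algorithm, recording each quotient:
5213 = 11·439 + 384, so a_0 = 11
439 = 1·384 + 55, so a_1 = 1
384 = 6·55 + 54, so a_2 = 6
55 = 1·54 + 1, so a_3 = 1
54 = 54·1 + 0, so a_4 = 54

[11; 1, 6, 1, 54]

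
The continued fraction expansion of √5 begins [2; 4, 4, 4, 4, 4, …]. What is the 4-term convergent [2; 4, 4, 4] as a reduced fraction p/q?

161/72

Start with 4.
4 + 1/(4/1) = 4 + 1/4 = 17/4
4 + 1/(17/4) = 4 + 4/17 = 72/17
2 + 1/(72/17) = 2 + 17/72 = 161/72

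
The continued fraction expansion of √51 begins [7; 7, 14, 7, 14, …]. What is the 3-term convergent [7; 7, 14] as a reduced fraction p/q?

Use the convergent recurrence hₖ = aₖ·hₖ₋₁ + hₖ₋₂ (and likewise for the denominators kₖ):
a_0 = 7: 7/1
a_1 = 7: 50/7
a_2 = 14: 707/99

707/99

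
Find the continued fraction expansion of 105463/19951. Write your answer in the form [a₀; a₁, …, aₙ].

[5; 3, 2, 52, 2, 1, 5, 3]

105463 ÷ 19951 → quotient 5, remainder 5708
19951 ÷ 5708 → quotient 3, remainder 2827
5708 ÷ 2827 → quotient 2, remainder 54
2827 ÷ 54 → quotient 52, remainder 19
54 ÷ 19 → quotient 2, remainder 16
19 ÷ 16 → quotient 1, remainder 3
16 ÷ 3 → quotient 5, remainder 1
3 ÷ 1 → quotient 3, remainder 0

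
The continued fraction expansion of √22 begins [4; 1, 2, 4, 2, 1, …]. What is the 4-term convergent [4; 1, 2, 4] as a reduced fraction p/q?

61/13

Collapse the nested fraction from the inside out:
Start with 4.
2 + 1/(4/1) = 2 + 1/4 = 9/4
1 + 1/(9/4) = 1 + 4/9 = 13/9
4 + 1/(13/9) = 4 + 9/13 = 61/13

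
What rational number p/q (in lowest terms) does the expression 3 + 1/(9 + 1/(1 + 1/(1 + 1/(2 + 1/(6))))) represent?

Collapse the nested fraction from the inside out:
Start with 6.
2 + 1/(6/1) = 2 + 1/6 = 13/6
1 + 1/(13/6) = 1 + 6/13 = 19/13
1 + 1/(19/13) = 1 + 13/19 = 32/19
9 + 1/(32/19) = 9 + 19/32 = 307/32
3 + 1/(307/32) = 3 + 32/307 = 953/307

953/307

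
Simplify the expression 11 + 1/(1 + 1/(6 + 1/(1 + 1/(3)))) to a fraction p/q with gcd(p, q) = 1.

Compute successive convergents:
a_0 = 11: 11/1
a_1 = 1: 12/1
a_2 = 6: 83/7
a_3 = 1: 95/8
a_4 = 3: 368/31

368/31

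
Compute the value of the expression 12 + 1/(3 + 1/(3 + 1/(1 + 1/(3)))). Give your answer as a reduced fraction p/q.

Use the convergent recurrence hₖ = aₖ·hₖ₋₁ + hₖ₋₂ (and likewise for the denominators kₖ):
a_0 = 12: 12/1
a_1 = 3: 37/3
a_2 = 3: 123/10
a_3 = 1: 160/13
a_4 = 3: 603/49

603/49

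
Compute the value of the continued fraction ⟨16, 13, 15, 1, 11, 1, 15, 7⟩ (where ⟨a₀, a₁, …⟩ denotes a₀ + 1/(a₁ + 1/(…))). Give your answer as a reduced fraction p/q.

4888703/304089

Start with 7.
15 + 1/(7/1) = 15 + 1/7 = 106/7
1 + 1/(106/7) = 1 + 7/106 = 113/106
11 + 1/(113/106) = 11 + 106/113 = 1349/113
1 + 1/(1349/113) = 1 + 113/1349 = 1462/1349
15 + 1/(1462/1349) = 15 + 1349/1462 = 23279/1462
13 + 1/(23279/1462) = 13 + 1462/23279 = 304089/23279
16 + 1/(304089/23279) = 16 + 23279/304089 = 4888703/304089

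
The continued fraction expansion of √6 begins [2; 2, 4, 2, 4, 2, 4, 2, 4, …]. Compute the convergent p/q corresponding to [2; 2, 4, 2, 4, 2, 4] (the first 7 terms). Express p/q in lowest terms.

Collapse the nested fraction from the inside out:
Start with 4.
2 + 1/(4/1) = 2 + 1/4 = 9/4
4 + 1/(9/4) = 4 + 4/9 = 40/9
2 + 1/(40/9) = 2 + 9/40 = 89/40
4 + 1/(89/40) = 4 + 40/89 = 396/89
2 + 1/(396/89) = 2 + 89/396 = 881/396
2 + 1/(881/396) = 2 + 396/881 = 2158/881

2158/881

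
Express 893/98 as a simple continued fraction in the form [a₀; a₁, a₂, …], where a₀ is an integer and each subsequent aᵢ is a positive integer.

Repeatedly divide and take the remainder:
893 ÷ 98 → quotient 9, remainder 11
98 ÷ 11 → quotient 8, remainder 10
11 ÷ 10 → quotient 1, remainder 1
10 ÷ 1 → quotient 10, remainder 0

[9; 8, 1, 10]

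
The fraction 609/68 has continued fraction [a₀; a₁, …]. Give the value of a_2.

21

Apply division with remainder until the remainder is 0:
609 = 8·68 + 65, so a_0 = 8
68 = 1·65 + 3, so a_1 = 1
65 = 21·3 + 2, so a_2 = 21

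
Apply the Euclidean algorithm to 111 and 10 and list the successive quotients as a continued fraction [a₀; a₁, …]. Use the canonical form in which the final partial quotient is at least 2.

[11; 10]

Apply division with remainder until the remainder is 0:
111 = 11·10 + 1, so a_0 = 11
10 = 10·1 + 0, so a_1 = 10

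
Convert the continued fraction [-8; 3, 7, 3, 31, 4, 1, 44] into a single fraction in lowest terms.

-3742026/487169

a_0 = -8: -8/1
a_1 = 3: -23/3
a_2 = 7: -169/22
a_3 = 3: -530/69
a_4 = 31: -16599/2161
a_5 = 4: -66926/8713
a_6 = 1: -83525/10874
a_7 = 44: -3742026/487169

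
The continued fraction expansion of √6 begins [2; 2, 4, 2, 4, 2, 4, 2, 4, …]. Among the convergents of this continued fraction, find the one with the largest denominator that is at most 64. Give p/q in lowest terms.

List convergents until the denominator exceeds the bound:
a_0 = 2: 2/1  (≤ bound)
a_1 = 2: 5/2  (≤ bound)
a_2 = 4: 22/9  (≤ bound)
a_3 = 2: 49/20  (≤ bound)
a_4 = 4: 218/89  (> 64, stop)

49/20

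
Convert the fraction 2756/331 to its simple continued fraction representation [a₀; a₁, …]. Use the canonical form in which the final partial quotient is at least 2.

2756 = 8·331 + 108, so a_0 = 8
331 = 3·108 + 7, so a_1 = 3
108 = 15·7 + 3, so a_2 = 15
7 = 2·3 + 1, so a_3 = 2
3 = 3·1 + 0, so a_4 = 3

[8; 3, 15, 2, 3]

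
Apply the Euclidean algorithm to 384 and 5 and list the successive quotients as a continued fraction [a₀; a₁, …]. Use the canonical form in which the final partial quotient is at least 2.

[76; 1, 4]

Apply division with remainder until the remainder is 0:
384 ÷ 5 → quotient 76, remainder 4
5 ÷ 4 → quotient 1, remainder 1
4 ÷ 1 → quotient 4, remainder 0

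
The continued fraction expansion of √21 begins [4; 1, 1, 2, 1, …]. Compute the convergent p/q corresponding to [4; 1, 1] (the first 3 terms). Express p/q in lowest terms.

a_0 = 4: 4/1
a_1 = 1: 5/1
a_2 = 1: 9/2

9/2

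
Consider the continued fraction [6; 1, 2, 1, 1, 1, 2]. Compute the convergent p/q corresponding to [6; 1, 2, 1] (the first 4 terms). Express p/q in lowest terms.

27/4

Start with 1.
2 + 1/(1/1) = 2 + 1/1 = 3/1
1 + 1/(3/1) = 1 + 1/3 = 4/3
6 + 1/(4/3) = 6 + 3/4 = 27/4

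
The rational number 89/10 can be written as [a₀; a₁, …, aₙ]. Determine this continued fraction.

[8; 1, 9]

Repeatedly divide and take the remainder:
89 ÷ 10 → quotient 8, remainder 9
10 ÷ 9 → quotient 1, remainder 1
9 ÷ 1 → quotient 9, remainder 0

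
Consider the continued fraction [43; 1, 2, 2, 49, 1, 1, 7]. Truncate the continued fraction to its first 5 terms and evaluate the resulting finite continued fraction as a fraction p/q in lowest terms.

Collapse the nested fraction from the inside out:
Start with 49.
2 + 1/(49/1) = 2 + 1/49 = 99/49
2 + 1/(99/49) = 2 + 49/99 = 247/99
1 + 1/(247/99) = 1 + 99/247 = 346/247
43 + 1/(346/247) = 43 + 247/346 = 15125/346

15125/346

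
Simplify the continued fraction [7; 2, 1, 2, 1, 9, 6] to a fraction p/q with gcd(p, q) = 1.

Collapse the nested fraction from the inside out:
Start with 6.
9 + 1/(6/1) = 9 + 1/6 = 55/6
1 + 1/(55/6) = 1 + 6/55 = 61/55
2 + 1/(61/55) = 2 + 55/61 = 177/61
1 + 1/(177/61) = 1 + 61/177 = 238/177
2 + 1/(238/177) = 2 + 177/238 = 653/238
7 + 1/(653/238) = 7 + 238/653 = 4809/653

4809/653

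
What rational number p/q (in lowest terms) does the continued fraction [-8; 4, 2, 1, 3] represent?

-373/48

Work from the innermost term outward:
Start with 3.
1 + 1/(3/1) = 1 + 1/3 = 4/3
2 + 1/(4/3) = 2 + 3/4 = 11/4
4 + 1/(11/4) = 4 + 4/11 = 48/11
-8 + 1/(48/11) = -8 + 11/48 = -373/48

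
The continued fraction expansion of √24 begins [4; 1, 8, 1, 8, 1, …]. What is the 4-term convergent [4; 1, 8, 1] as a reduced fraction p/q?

Start with 1.
8 + 1/(1/1) = 8 + 1/1 = 9/1
1 + 1/(9/1) = 1 + 1/9 = 10/9
4 + 1/(10/9) = 4 + 9/10 = 49/10

49/10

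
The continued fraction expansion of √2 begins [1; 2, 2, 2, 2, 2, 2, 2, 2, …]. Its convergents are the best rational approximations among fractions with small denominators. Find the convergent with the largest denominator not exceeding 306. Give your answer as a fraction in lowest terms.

List convergents until the denominator exceeds the bound:
a_0 = 1: 1/1  (≤ bound)
a_1 = 2: 3/2  (≤ bound)
a_2 = 2: 7/5  (≤ bound)
a_3 = 2: 17/12  (≤ bound)
a_4 = 2: 41/29  (≤ bound)
a_5 = 2: 99/70  (≤ bound)
a_6 = 2: 239/169  (≤ bound)
a_7 = 2: 577/408  (> 306, stop)

239/169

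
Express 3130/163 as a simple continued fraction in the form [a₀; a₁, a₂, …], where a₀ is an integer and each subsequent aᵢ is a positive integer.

Repeatedly divide and take the remainder:
3130 ÷ 163 → quotient 19, remainder 33
163 ÷ 33 → quotient 4, remainder 31
33 ÷ 31 → quotient 1, remainder 2
31 ÷ 2 → quotient 15, remainder 1
2 ÷ 1 → quotient 2, remainder 0

[19; 4, 1, 15, 2]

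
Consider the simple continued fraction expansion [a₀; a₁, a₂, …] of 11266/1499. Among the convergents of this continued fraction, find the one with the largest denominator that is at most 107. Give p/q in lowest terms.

a_0 = 7: 7/1  (≤ bound)
a_1 = 1: 8/1  (≤ bound)
a_2 = 1: 15/2  (≤ bound)
a_3 = 15: 233/31  (≤ bound)
a_4 = 2: 481/64  (≤ bound)
a_5 = 4: 2157/287  (> 107, stop)

481/64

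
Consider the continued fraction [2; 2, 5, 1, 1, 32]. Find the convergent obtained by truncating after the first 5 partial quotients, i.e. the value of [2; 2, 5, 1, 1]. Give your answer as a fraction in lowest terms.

a_0 = 2: 2/1
a_1 = 2: 5/2
a_2 = 5: 27/11
a_3 = 1: 32/13
a_4 = 1: 59/24

59/24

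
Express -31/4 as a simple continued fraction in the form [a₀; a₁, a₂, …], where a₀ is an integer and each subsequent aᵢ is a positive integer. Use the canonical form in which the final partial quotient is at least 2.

[-8; 4]

-31 = -8·4 + 1, so a_0 = -8
4 = 4·1 + 0, so a_1 = 4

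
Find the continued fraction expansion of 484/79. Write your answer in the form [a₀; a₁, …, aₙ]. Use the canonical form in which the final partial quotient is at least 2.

[6; 7, 1, 9]

Run the Euclidean algorithm, recording each quotient:
484 ÷ 79 → quotient 6, remainder 10
79 ÷ 10 → quotient 7, remainder 9
10 ÷ 9 → quotient 1, remainder 1
9 ÷ 1 → quotient 9, remainder 0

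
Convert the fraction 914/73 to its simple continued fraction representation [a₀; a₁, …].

Repeatedly divide and take the remainder:
914 = 12·73 + 38, so a_0 = 12
73 = 1·38 + 35, so a_1 = 1
38 = 1·35 + 3, so a_2 = 1
35 = 11·3 + 2, so a_3 = 11
3 = 1·2 + 1, so a_4 = 1
2 = 2·1 + 0, so a_5 = 2

[12; 1, 1, 11, 1, 2]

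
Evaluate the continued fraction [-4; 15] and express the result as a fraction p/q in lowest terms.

-59/15

Collapse the nested fraction from the inside out:
Start with 15.
-4 + 1/(15/1) = -4 + 1/15 = -59/15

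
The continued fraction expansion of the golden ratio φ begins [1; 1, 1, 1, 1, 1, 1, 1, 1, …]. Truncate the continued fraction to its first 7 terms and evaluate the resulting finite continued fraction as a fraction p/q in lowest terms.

Start with 1.
1 + 1/(1/1) = 1 + 1/1 = 2/1
1 + 1/(2/1) = 1 + 1/2 = 3/2
1 + 1/(3/2) = 1 + 2/3 = 5/3
1 + 1/(5/3) = 1 + 3/5 = 8/5
1 + 1/(8/5) = 1 + 5/8 = 13/8
1 + 1/(13/8) = 1 + 8/13 = 21/13

21/13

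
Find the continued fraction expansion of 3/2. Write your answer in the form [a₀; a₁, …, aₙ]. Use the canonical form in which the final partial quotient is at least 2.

3 = 1·2 + 1, so a_0 = 1
2 = 2·1 + 0, so a_1 = 2

[1; 2]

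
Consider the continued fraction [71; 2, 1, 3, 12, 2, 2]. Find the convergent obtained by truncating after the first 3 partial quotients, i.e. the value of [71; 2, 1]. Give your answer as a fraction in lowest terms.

Starting at the tail and folding back:
Start with 1.
2 + 1/(1/1) = 2 + 1/1 = 3/1
71 + 1/(3/1) = 71 + 1/3 = 214/3

214/3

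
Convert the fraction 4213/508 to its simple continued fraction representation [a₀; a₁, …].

Repeatedly divide and take the remainder:
4213 ÷ 508 → quotient 8, remainder 149
508 ÷ 149 → quotient 3, remainder 61
149 ÷ 61 → quotient 2, remainder 27
61 ÷ 27 → quotient 2, remainder 7
27 ÷ 7 → quotient 3, remainder 6
7 ÷ 6 → quotient 1, remainder 1
6 ÷ 1 → quotient 6, remainder 0

[8; 3, 2, 2, 3, 1, 6]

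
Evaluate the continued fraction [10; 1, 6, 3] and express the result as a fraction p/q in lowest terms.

Start with 3.
6 + 1/(3/1) = 6 + 1/3 = 19/3
1 + 1/(19/3) = 1 + 3/19 = 22/19
10 + 1/(22/19) = 10 + 19/22 = 239/22

239/22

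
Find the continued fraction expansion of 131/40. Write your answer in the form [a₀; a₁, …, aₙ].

131 ÷ 40 → quotient 3, remainder 11
40 ÷ 11 → quotient 3, remainder 7
11 ÷ 7 → quotient 1, remainder 4
7 ÷ 4 → quotient 1, remainder 3
4 ÷ 3 → quotient 1, remainder 1
3 ÷ 1 → quotient 3, remainder 0

[3; 3, 1, 1, 1, 3]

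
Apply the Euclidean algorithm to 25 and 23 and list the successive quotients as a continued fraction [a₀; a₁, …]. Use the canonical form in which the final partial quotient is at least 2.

[1; 11, 2]

⌊25/23⌋ = 1, remainder 2
⌊23/2⌋ = 11, remainder 1
⌊2/1⌋ = 2, remainder 0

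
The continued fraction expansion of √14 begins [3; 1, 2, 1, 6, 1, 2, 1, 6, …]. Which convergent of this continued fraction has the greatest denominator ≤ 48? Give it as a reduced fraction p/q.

a_0 = 3: 3/1  (≤ bound)
a_1 = 1: 4/1  (≤ bound)
a_2 = 2: 11/3  (≤ bound)
a_3 = 1: 15/4  (≤ bound)
a_4 = 6: 101/27  (≤ bound)
a_5 = 1: 116/31  (≤ bound)
a_6 = 2: 333/89  (> 48, stop)

116/31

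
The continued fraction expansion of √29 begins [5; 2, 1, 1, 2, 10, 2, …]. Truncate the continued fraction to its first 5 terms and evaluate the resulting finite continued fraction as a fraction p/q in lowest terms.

Start with 2.
1 + 1/(2/1) = 1 + 1/2 = 3/2
1 + 1/(3/2) = 1 + 2/3 = 5/3
2 + 1/(5/3) = 2 + 3/5 = 13/5
5 + 1/(13/5) = 5 + 5/13 = 70/13

70/13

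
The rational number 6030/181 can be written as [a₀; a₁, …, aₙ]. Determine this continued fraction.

[33; 3, 5, 1, 2, 3]

Run the Euclidean algorithm, recording each quotient:
⌊6030/181⌋ = 33, remainder 57
⌊181/57⌋ = 3, remainder 10
⌊57/10⌋ = 5, remainder 7
⌊10/7⌋ = 1, remainder 3
⌊7/3⌋ = 2, remainder 1
⌊3/1⌋ = 3, remainder 0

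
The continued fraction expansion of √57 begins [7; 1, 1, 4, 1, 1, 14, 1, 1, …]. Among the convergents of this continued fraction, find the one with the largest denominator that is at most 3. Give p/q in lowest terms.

a_0 = 7: 7/1  (≤ bound)
a_1 = 1: 8/1  (≤ bound)
a_2 = 1: 15/2  (≤ bound)
a_3 = 4: 68/9  (> 3, stop)

15/2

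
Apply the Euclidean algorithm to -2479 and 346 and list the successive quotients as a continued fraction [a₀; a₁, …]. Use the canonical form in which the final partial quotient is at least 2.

[-8; 1, 5, 14, 4]

Run the Euclidean algorithm, recording each quotient:
⌊-2479/346⌋ = -8, remainder 289
⌊346/289⌋ = 1, remainder 57
⌊289/57⌋ = 5, remainder 4
⌊57/4⌋ = 14, remainder 1
⌊4/1⌋ = 4, remainder 0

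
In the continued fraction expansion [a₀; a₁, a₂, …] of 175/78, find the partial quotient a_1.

4

⌊175/78⌋ = 2, remainder 19
⌊78/19⌋ = 4, remainder 2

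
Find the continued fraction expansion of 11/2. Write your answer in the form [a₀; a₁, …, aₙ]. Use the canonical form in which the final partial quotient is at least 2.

11 = 5·2 + 1, so a_0 = 5
2 = 2·1 + 0, so a_1 = 2

[5; 2]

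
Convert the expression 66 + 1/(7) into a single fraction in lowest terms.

463/7

Start with 7.
66 + 1/(7/1) = 66 + 1/7 = 463/7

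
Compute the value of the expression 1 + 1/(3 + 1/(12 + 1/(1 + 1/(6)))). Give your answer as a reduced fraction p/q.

Start with 6.
1 + 1/(6/1) = 1 + 1/6 = 7/6
12 + 1/(7/6) = 12 + 6/7 = 90/7
3 + 1/(90/7) = 3 + 7/90 = 277/90
1 + 1/(277/90) = 1 + 90/277 = 367/277

367/277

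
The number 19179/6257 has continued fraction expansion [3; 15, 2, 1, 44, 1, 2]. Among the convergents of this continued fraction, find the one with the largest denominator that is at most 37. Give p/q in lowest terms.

95/31

List convergents until the denominator exceeds the bound:
a_0 = 3: 3/1  (≤ bound)
a_1 = 15: 46/15  (≤ bound)
a_2 = 2: 95/31  (≤ bound)
a_3 = 1: 141/46  (> 37, stop)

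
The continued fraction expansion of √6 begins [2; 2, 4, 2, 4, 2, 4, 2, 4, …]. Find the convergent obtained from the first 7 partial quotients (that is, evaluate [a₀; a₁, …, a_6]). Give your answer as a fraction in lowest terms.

2158/881

Start with 4.
2 + 1/(4/1) = 2 + 1/4 = 9/4
4 + 1/(9/4) = 4 + 4/9 = 40/9
2 + 1/(40/9) = 2 + 9/40 = 89/40
4 + 1/(89/40) = 4 + 40/89 = 396/89
2 + 1/(396/89) = 2 + 89/396 = 881/396
2 + 1/(881/396) = 2 + 396/881 = 2158/881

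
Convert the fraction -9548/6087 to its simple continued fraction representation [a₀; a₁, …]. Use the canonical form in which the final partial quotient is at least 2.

Repeatedly divide and take the remainder:
-9548 = -2·6087 + 2626, so a_0 = -2
6087 = 2·2626 + 835, so a_1 = 2
2626 = 3·835 + 121, so a_2 = 3
835 = 6·121 + 109, so a_3 = 6
121 = 1·109 + 12, so a_4 = 1
109 = 9·12 + 1, so a_5 = 9
12 = 12·1 + 0, so a_6 = 12

[-2; 2, 3, 6, 1, 9, 12]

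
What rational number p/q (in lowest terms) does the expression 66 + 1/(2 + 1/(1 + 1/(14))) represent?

Compute successive convergents:
a_0 = 66: 66/1
a_1 = 2: 133/2
a_2 = 1: 199/3
a_3 = 14: 2919/44

2919/44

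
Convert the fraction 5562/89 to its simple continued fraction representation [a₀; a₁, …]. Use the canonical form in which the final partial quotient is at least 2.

[62; 2, 44]

Apply division with remainder until the remainder is 0:
5562 = 62·89 + 44, so a_0 = 62
89 = 2·44 + 1, so a_1 = 2
44 = 44·1 + 0, so a_2 = 44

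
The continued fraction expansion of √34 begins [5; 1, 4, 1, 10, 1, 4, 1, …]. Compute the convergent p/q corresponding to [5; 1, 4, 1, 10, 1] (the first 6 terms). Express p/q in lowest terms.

a_0 = 5: 5/1
a_1 = 1: 6/1
a_2 = 4: 29/5
a_3 = 1: 35/6
a_4 = 10: 379/65
a_5 = 1: 414/71

414/71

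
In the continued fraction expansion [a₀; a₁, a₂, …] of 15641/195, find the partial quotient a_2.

15641 = 80·195 + 41, so a_0 = 80
195 = 4·41 + 31, so a_1 = 4
41 = 1·31 + 10, so a_2 = 1

1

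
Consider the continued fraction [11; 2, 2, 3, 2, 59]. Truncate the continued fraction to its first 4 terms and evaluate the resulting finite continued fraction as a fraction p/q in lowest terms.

194/17

a_0 = 11: 11/1
a_1 = 2: 23/2
a_2 = 2: 57/5
a_3 = 3: 194/17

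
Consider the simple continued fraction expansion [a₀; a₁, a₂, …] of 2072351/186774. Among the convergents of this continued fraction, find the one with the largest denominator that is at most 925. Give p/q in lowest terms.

10108/911

List convergents until the denominator exceeds the bound:
a_0 = 11: 11/1  (≤ bound)
a_1 = 10: 111/10  (≤ bound)
a_2 = 2: 233/21  (≤ bound)
a_3 = 8: 1975/178  (≤ bound)
a_4 = 5: 10108/911  (≤ bound)
a_5 = 1: 12083/1089  (> 925, stop)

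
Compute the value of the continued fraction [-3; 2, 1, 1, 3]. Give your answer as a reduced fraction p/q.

-47/18

Collapse the nested fraction from the inside out:
Start with 3.
1 + 1/(3/1) = 1 + 1/3 = 4/3
1 + 1/(4/3) = 1 + 3/4 = 7/4
2 + 1/(7/4) = 2 + 4/7 = 18/7
-3 + 1/(18/7) = -3 + 7/18 = -47/18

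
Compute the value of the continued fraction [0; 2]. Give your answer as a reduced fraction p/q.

Collapse the nested fraction from the inside out:
Start with 2.
0 + 1/(2/1) = 0 + 1/2 = 1/2

1/2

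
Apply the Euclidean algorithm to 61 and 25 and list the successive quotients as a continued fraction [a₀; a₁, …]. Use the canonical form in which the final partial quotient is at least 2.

[2; 2, 3, 1, 2]

61 = 2·25 + 11, so a_0 = 2
25 = 2·11 + 3, so a_1 = 2
11 = 3·3 + 2, so a_2 = 3
3 = 1·2 + 1, so a_3 = 1
2 = 2·1 + 0, so a_4 = 2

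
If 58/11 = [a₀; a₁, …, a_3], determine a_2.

Run the Euclidean algorithm, recording each quotient:
58 ÷ 11 → quotient 5, remainder 3
11 ÷ 3 → quotient 3, remainder 2
3 ÷ 2 → quotient 1, remainder 1

1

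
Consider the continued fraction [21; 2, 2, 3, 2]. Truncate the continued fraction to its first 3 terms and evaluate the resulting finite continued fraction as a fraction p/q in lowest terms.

107/5

Start with 2.
2 + 1/(2/1) = 2 + 1/2 = 5/2
21 + 1/(5/2) = 21 + 2/5 = 107/5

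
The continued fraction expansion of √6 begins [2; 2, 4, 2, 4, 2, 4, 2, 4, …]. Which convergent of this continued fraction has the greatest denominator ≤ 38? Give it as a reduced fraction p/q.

49/20

List convergents until the denominator exceeds the bound:
a_0 = 2: 2/1  (≤ bound)
a_1 = 2: 5/2  (≤ bound)
a_2 = 4: 22/9  (≤ bound)
a_3 = 2: 49/20  (≤ bound)
a_4 = 4: 218/89  (> 38, stop)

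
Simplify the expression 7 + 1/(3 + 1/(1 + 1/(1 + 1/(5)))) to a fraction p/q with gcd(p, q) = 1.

Start with 5.
1 + 1/(5/1) = 1 + 1/5 = 6/5
1 + 1/(6/5) = 1 + 5/6 = 11/6
3 + 1/(11/6) = 3 + 6/11 = 39/11
7 + 1/(39/11) = 7 + 11/39 = 284/39

284/39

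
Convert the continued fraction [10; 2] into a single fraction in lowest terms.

21/2

a_0 = 10: 10/1
a_1 = 2: 21/2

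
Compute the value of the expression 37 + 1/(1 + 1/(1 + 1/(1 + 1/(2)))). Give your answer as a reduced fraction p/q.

301/8

a_0 = 37: 37/1
a_1 = 1: 38/1
a_2 = 1: 75/2
a_3 = 1: 113/3
a_4 = 2: 301/8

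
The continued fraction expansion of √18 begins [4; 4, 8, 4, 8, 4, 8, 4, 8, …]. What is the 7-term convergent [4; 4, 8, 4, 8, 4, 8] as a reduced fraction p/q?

a_0 = 4: 4/1
a_1 = 4: 17/4
a_2 = 8: 140/33
a_3 = 4: 577/136
a_4 = 8: 4756/1121
a_5 = 4: 19601/4620
a_6 = 8: 161564/38081

161564/38081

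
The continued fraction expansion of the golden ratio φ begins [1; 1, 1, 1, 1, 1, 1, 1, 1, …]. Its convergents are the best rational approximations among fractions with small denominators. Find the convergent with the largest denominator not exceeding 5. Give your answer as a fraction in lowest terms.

a_0 = 1: 1/1  (≤ bound)
a_1 = 1: 2/1  (≤ bound)
a_2 = 1: 3/2  (≤ bound)
a_3 = 1: 5/3  (≤ bound)
a_4 = 1: 8/5  (≤ bound)
a_5 = 1: 13/8  (> 5, stop)

8/5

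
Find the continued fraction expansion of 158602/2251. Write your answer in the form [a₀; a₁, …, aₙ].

[70; 2, 5, 1, 1, 12, 1, 6]

158602 ÷ 2251 → quotient 70, remainder 1032
2251 ÷ 1032 → quotient 2, remainder 187
1032 ÷ 187 → quotient 5, remainder 97
187 ÷ 97 → quotient 1, remainder 90
97 ÷ 90 → quotient 1, remainder 7
90 ÷ 7 → quotient 12, remainder 6
7 ÷ 6 → quotient 1, remainder 1
6 ÷ 1 → quotient 6, remainder 0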